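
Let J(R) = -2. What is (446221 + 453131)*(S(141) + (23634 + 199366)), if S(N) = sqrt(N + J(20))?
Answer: 200555496000 + 899352*sqrt(139) ≈ 2.0057e+11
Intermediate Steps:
S(N) = sqrt(-2 + N) (S(N) = sqrt(N - 2) = sqrt(-2 + N))
(446221 + 453131)*(S(141) + (23634 + 199366)) = (446221 + 453131)*(sqrt(-2 + 141) + (23634 + 199366)) = 899352*(sqrt(139) + 223000) = 899352*(223000 + sqrt(139)) = 200555496000 + 899352*sqrt(139)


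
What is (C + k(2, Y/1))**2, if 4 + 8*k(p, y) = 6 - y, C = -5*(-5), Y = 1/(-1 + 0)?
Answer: 41209/64 ≈ 643.89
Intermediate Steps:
Y = -1 (Y = 1/(-1) = -1)
C = 25
k(p, y) = 1/4 - y/8 (k(p, y) = -1/2 + (6 - y)/8 = -1/2 + (3/4 - y/8) = 1/4 - y/8)
(C + k(2, Y/1))**2 = (25 + (1/4 - (-1)/(8*1)))**2 = (25 + (1/4 - (-1)/8))**2 = (25 + (1/4 - 1/8*(-1)))**2 = (25 + (1/4 + 1/8))**2 = (25 + 3/8)**2 = (203/8)**2 = 41209/64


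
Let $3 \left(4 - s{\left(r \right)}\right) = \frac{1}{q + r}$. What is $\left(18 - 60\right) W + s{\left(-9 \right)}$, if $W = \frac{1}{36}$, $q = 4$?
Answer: $\frac{29}{10} \approx 2.9$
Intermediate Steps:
$s{\left(r \right)} = 4 - \frac{1}{3 \left(4 + r\right)}$
$W = \frac{1}{36} \approx 0.027778$
$\left(18 - 60\right) W + s{\left(-9 \right)} = \left(18 - 60\right) \frac{1}{36} + \frac{47 + 12 \left(-9\right)}{3 \left(4 - 9\right)} = \left(18 - 60\right) \frac{1}{36} + \frac{47 - 108}{3 \left(-5\right)} = \left(-42\right) \frac{1}{36} + \frac{1}{3} \left(- \frac{1}{5}\right) \left(-61\right) = - \frac{7}{6} + \frac{61}{15} = \frac{29}{10}$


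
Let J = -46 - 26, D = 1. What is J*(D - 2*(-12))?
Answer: -1800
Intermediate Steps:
J = -72
J*(D - 2*(-12)) = -72*(1 - 2*(-12)) = -72*(1 + 24) = -72*25 = -1800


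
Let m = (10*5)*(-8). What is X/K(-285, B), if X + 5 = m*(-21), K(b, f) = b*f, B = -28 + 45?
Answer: -1679/969 ≈ -1.7327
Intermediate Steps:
m = -400 (m = 50*(-8) = -400)
B = 17
X = 8395 (X = -5 - 400*(-21) = -5 + 8400 = 8395)
X/K(-285, B) = 8395/((-285*17)) = 8395/(-4845) = 8395*(-1/4845) = -1679/969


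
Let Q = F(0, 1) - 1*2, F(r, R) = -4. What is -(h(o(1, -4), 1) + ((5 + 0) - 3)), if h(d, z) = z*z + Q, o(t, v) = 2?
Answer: 3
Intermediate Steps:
Q = -6 (Q = -4 - 1*2 = -4 - 2 = -6)
h(d, z) = -6 + z² (h(d, z) = z*z - 6 = z² - 6 = -6 + z²)
-(h(o(1, -4), 1) + ((5 + 0) - 3)) = -((-6 + 1²) + ((5 + 0) - 3)) = -((-6 + 1) + (5 - 3)) = -(-5 + 2) = -1*(-3) = 3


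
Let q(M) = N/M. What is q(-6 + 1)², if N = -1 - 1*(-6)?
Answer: 1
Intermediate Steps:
N = 5 (N = -1 + 6 = 5)
q(M) = 5/M
q(-6 + 1)² = (5/(-6 + 1))² = (5/(-5))² = (5*(-⅕))² = (-1)² = 1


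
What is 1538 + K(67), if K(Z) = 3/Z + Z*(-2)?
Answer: 94071/67 ≈ 1404.0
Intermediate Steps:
K(Z) = -2*Z + 3/Z (K(Z) = 3/Z - 2*Z = -2*Z + 3/Z)
1538 + K(67) = 1538 + (-2*67 + 3/67) = 1538 + (-134 + 3*(1/67)) = 1538 + (-134 + 3/67) = 1538 - 8975/67 = 94071/67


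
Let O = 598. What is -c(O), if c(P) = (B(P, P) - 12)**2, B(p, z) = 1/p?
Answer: -51480625/357604 ≈ -143.96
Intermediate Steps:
B(p, z) = 1/p
c(P) = (-12 + 1/P)**2 (c(P) = (1/P - 12)**2 = (-12 + 1/P)**2)
-c(O) = -(-1 + 12*598)**2/598**2 = -(-1 + 7176)**2/357604 = -7175**2/357604 = -51480625/357604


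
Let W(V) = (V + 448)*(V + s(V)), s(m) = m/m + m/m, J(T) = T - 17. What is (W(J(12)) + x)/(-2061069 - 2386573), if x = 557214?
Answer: -555885/4447642 ≈ -0.12498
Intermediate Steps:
J(T) = -17 + T
s(m) = 2 (s(m) = 1 + 1 = 2)
W(V) = (2 + V)*(448 + V) (W(V) = (V + 448)*(V + 2) = (448 + V)*(2 + V) = (2 + V)*(448 + V))
(W(J(12)) + x)/(-2061069 - 2386573) = ((896 + (-17 + 12)² + 450*(-17 + 12)) + 557214)/(-2061069 - 2386573) = ((896 + (-5)² + 450*(-5)) + 557214)/(-4447642) = ((896 + 25 - 2250) + 557214)*(-1/4447642) = (-1329 + 557214)*(-1/4447642) = 555885*(-1/4447642) = -555885/4447642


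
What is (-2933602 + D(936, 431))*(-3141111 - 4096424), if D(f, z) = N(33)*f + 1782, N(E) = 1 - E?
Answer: 21435928512020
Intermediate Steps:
D(f, z) = 1782 - 32*f (D(f, z) = (1 - 1*33)*f + 1782 = (1 - 33)*f + 1782 = -32*f + 1782 = 1782 - 32*f)
(-2933602 + D(936, 431))*(-3141111 - 4096424) = (-2933602 + (1782 - 32*936))*(-3141111 - 4096424) = (-2933602 + (1782 - 29952))*(-7237535) = (-2933602 - 28170)*(-7237535) = -2961772*(-7237535) = 21435928512020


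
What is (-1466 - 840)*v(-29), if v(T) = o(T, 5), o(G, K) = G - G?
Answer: 0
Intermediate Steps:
o(G, K) = 0
v(T) = 0
(-1466 - 840)*v(-29) = (-1466 - 840)*0 = -2306*0 = 0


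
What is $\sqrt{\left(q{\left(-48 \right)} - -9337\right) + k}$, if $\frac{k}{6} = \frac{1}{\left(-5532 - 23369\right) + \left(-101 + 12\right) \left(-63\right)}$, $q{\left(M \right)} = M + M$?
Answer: $\frac{2 \sqrt{313391431207}}{11647} \approx 96.13$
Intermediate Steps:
$q{\left(M \right)} = 2 M$
$k = - \frac{3}{11647}$ ($k = \frac{6}{\left(-5532 - 23369\right) + \left(-101 + 12\right) \left(-63\right)} = \frac{6}{\left(-5532 - 23369\right) - -5607} = \frac{6}{-28901 + 5607} = \frac{6}{-23294} = 6 \left(- \frac{1}{23294}\right) = - \frac{3}{11647} \approx -0.00025758$)
$\sqrt{\left(q{\left(-48 \right)} - -9337\right) + k} = \sqrt{\left(2 \left(-48\right) - -9337\right) - \frac{3}{11647}} = \sqrt{\left(-96 + 9337\right) - \frac{3}{11647}} = \sqrt{9241 - \frac{3}{11647}} = \sqrt{\frac{107629924}{11647}} = \frac{2 \sqrt{313391431207}}{11647}$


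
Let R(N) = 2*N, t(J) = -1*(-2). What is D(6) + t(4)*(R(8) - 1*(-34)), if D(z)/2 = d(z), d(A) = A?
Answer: 112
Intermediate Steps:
D(z) = 2*z
t(J) = 2
D(6) + t(4)*(R(8) - 1*(-34)) = 2*6 + 2*(2*8 - 1*(-34)) = 12 + 2*(16 + 34) = 12 + 2*50 = 12 + 100 = 112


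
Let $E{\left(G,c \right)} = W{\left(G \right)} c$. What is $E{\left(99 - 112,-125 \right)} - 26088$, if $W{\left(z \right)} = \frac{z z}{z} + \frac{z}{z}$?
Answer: $-24588$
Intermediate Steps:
$W{\left(z \right)} = 1 + z$ ($W{\left(z \right)} = \frac{z^{2}}{z} + 1 = z + 1 = 1 + z$)
$E{\left(G,c \right)} = c \left(1 + G\right)$ ($E{\left(G,c \right)} = \left(1 + G\right) c = c \left(1 + G\right)$)
$E{\left(99 - 112,-125 \right)} - 26088 = - 125 \left(1 + \left(99 - 112\right)\right) - 26088 = - 125 \left(1 - 13\right) - 26088 = \left(-125\right) \left(-12\right) - 26088 = 1500 - 26088 = -24588$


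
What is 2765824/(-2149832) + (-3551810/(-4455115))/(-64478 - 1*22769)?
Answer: -26876768817734666/20890746218511449 ≈ -1.2865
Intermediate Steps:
2765824/(-2149832) + (-3551810/(-4455115))/(-64478 - 1*22769) = 2765824*(-1/2149832) + (-3551810*(-1/4455115))/(-64478 - 22769) = -345728/268729 + (710362/891023)/(-87247) = -345728/268729 + (710362/891023)*(-1/87247) = -345728/268729 - 710362/77739083681 = -26876768817734666/20890746218511449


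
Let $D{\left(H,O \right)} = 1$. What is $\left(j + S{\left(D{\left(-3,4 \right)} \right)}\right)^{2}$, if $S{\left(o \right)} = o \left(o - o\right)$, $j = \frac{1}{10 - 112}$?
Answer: $\frac{1}{10404} \approx 9.6117 \cdot 10^{-5}$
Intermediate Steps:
$j = - \frac{1}{102}$ ($j = \frac{1}{-102} = - \frac{1}{102} \approx -0.0098039$)
$S{\left(o \right)} = 0$ ($S{\left(o \right)} = o 0 = 0$)
$\left(j + S{\left(D{\left(-3,4 \right)} \right)}\right)^{2} = \left(- \frac{1}{102} + 0\right)^{2} = \left(- \frac{1}{102}\right)^{2} = \frac{1}{10404}$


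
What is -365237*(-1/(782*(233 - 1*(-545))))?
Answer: 365237/608396 ≈ 0.60033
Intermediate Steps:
-365237*(-1/(782*(233 - 1*(-545)))) = -365237*(-1/(782*(233 + 545))) = -365237/(778*(-782)) = -365237/(-608396) = -365237*(-1/608396) = 365237/608396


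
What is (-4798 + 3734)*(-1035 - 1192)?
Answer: 2369528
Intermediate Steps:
(-4798 + 3734)*(-1035 - 1192) = -1064*(-2227) = 2369528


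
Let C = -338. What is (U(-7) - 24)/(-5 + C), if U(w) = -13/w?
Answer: 155/2401 ≈ 0.064556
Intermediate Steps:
(U(-7) - 24)/(-5 + C) = (-13/(-7) - 24)/(-5 - 338) = (-13*(-⅐) - 24)/(-343) = (13/7 - 24)*(-1/343) = -155/7*(-1/343) = 155/2401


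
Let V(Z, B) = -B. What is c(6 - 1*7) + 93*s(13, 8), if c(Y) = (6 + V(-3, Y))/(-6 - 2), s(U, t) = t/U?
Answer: 5861/104 ≈ 56.356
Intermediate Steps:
c(Y) = -¾ + Y/8 (c(Y) = (6 - Y)/(-6 - 2) = (6 - Y)/(-8) = (6 - Y)*(-⅛) = -¾ + Y/8)
c(6 - 1*7) + 93*s(13, 8) = (-¾ + (6 - 1*7)/8) + 93*(8/13) = (-¾ + (6 - 7)/8) + 93*(8*(1/13)) = (-¾ + (⅛)*(-1)) + 93*(8/13) = (-¾ - ⅛) + 744/13 = -7/8 + 744/13 = 5861/104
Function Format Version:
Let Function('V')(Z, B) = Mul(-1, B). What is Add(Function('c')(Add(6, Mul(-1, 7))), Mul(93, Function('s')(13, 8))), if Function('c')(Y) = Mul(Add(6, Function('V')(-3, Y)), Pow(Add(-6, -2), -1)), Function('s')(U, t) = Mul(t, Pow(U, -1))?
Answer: Rational(5861, 104) ≈ 56.356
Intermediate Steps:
Function('c')(Y) = Add(Rational(-3, 4), Mul(Rational(1, 8), Y)) (Function('c')(Y) = Mul(Add(6, Mul(-1, Y)), Pow(Add(-6, -2), -1)) = Mul(Add(6, Mul(-1, Y)), Pow(-8, -1)) = Mul(Add(6, Mul(-1, Y)), Rational(-1, 8)) = Add(Rational(-3, 4), Mul(Rational(1, 8), Y)))
Add(Function('c')(Add(6, Mul(-1, 7))), Mul(93, Function('s')(13, 8))) = Add(Add(Rational(-3, 4), Mul(Rational(1, 8), Add(6, Mul(-1, 7)))), Mul(93, Mul(8, Pow(13, -1)))) = Add(Add(Rational(-3, 4), Mul(Rational(1, 8), Add(6, -7))), Mul(93, Mul(8, Rational(1, 13)))) = Add(Add(Rational(-3, 4), Mul(Rational(1, 8), -1)), Mul(93, Rational(8, 13))) = Add(Add(Rational(-3, 4), Rational(-1, 8)), Rational(744, 13)) = Add(Rational(-7, 8), Rational(744, 13)) = Rational(5861, 104)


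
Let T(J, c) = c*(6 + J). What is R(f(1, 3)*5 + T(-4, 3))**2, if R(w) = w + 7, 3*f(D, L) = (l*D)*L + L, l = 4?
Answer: 1444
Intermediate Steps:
f(D, L) = L/3 + 4*D*L/3 (f(D, L) = ((4*D)*L + L)/3 = (4*D*L + L)/3 = (L + 4*D*L)/3 = L/3 + 4*D*L/3)
R(w) = 7 + w
R(f(1, 3)*5 + T(-4, 3))**2 = (7 + (((1/3)*3*(1 + 4*1))*5 + 3*(6 - 4)))**2 = (7 + (((1/3)*3*(1 + 4))*5 + 3*2))**2 = (7 + (((1/3)*3*5)*5 + 6))**2 = (7 + (5*5 + 6))**2 = (7 + (25 + 6))**2 = (7 + 31)**2 = 38**2 = 1444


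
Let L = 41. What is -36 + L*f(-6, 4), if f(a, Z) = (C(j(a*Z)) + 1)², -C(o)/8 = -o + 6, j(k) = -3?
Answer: 206645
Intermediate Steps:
C(o) = -48 + 8*o (C(o) = -8*(-o + 6) = -8*(6 - o) = -48 + 8*o)
f(a, Z) = 5041 (f(a, Z) = ((-48 + 8*(-3)) + 1)² = ((-48 - 24) + 1)² = (-72 + 1)² = (-71)² = 5041)
-36 + L*f(-6, 4) = -36 + 41*5041 = -36 + 206681 = 206645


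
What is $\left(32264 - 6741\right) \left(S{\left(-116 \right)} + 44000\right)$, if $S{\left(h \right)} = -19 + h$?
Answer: $1119566395$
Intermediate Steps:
$\left(32264 - 6741\right) \left(S{\left(-116 \right)} + 44000\right) = \left(32264 - 6741\right) \left(\left(-19 - 116\right) + 44000\right) = 25523 \left(-135 + 44000\right) = 25523 \cdot 43865 = 1119566395$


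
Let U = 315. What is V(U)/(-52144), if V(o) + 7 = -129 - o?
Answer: 451/52144 ≈ 0.0086491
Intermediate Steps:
V(o) = -136 - o (V(o) = -7 + (-129 - o) = -136 - o)
V(U)/(-52144) = (-136 - 1*315)/(-52144) = (-136 - 315)*(-1/52144) = -451*(-1/52144) = 451/52144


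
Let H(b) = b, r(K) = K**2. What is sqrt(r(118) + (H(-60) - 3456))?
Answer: 2*sqrt(2602) ≈ 102.02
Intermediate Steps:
sqrt(r(118) + (H(-60) - 3456)) = sqrt(118**2 + (-60 - 3456)) = sqrt(13924 - 3516) = sqrt(10408) = 2*sqrt(2602)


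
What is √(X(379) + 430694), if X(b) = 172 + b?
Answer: √431245 ≈ 656.69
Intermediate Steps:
√(X(379) + 430694) = √((172 + 379) + 430694) = √(551 + 430694) = √431245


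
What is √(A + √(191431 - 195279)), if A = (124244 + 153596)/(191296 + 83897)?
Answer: √(8495513680 + 16829152722*I*√962)/91731 ≈ 5.6147 + 5.5241*I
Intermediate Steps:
A = 277840/275193 ≈ 1.0096
√(A + √(191431 - 195279)) = √(277840/275193 + √(191431 - 195279)) = √(277840/275193 + √(-3848)) = √(277840/275193 + 2*I*√962)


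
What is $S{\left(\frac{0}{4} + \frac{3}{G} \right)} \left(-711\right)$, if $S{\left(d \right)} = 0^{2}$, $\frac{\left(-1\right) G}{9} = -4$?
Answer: $0$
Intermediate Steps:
$G = 36$ ($G = \left(-9\right) \left(-4\right) = 36$)
$S{\left(d \right)} = 0$
$S{\left(\frac{0}{4} + \frac{3}{G} \right)} \left(-711\right) = 0 \left(-711\right) = 0$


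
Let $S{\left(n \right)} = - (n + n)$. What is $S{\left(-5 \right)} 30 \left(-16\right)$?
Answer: $-4800$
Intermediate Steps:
$S{\left(n \right)} = - 2 n$
$S{\left(-5 \right)} 30 \left(-16\right) = \left(-2\right) \left(-5\right) 30 \left(-16\right) = 10 \cdot 30 \left(-16\right) = 300 \left(-16\right) = -4800$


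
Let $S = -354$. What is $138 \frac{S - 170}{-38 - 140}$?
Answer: $\frac{36156}{89} \approx 406.25$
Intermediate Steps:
$138 \frac{S - 170}{-38 - 140} = 138 \frac{-354 - 170}{-38 - 140} = 138 \left(- \frac{524}{-178}\right) = 138 \left(\left(-524\right) \left(- \frac{1}{178}\right)\right) = 138 \cdot \frac{262}{89} = \frac{36156}{89}$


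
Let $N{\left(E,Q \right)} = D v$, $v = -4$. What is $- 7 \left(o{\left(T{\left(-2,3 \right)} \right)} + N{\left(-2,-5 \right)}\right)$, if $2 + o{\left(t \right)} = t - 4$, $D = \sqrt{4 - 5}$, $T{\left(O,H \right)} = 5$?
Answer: $7 + 28 i \approx 7.0 + 28.0 i$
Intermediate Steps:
$D = i$ ($D = \sqrt{-1} = i \approx 1.0 i$)
$N{\left(E,Q \right)} = - 4 i$ ($N{\left(E,Q \right)} = i \left(-4\right) = - 4 i$)
$o{\left(t \right)} = -6 + t$ ($o{\left(t \right)} = -2 + \left(t - 4\right) = -2 + \left(-4 + t\right) = -6 + t$)
$- 7 \left(o{\left(T{\left(-2,3 \right)} \right)} + N{\left(-2,-5 \right)}\right) = - 7 \left(\left(-6 + 5\right) - 4 i\right) = - 7 \left(-1 - 4 i\right) = 7 + 28 i$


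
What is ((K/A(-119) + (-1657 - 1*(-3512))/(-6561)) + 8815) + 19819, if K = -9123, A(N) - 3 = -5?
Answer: 435587641/13122 ≈ 33195.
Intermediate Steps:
A(N) = -2 (A(N) = 3 - 5 = -2)
((K/A(-119) + (-1657 - 1*(-3512))/(-6561)) + 8815) + 19819 = ((-9123/(-2) + (-1657 - 1*(-3512))/(-6561)) + 8815) + 19819 = ((-9123*(-½) + (-1657 + 3512)*(-1/6561)) + 8815) + 19819 = ((9123/2 + 1855*(-1/6561)) + 8815) + 19819 = ((9123/2 - 1855/6561) + 8815) + 19819 = (59852293/13122 + 8815) + 19819 = 175522723/13122 + 19819 = 435587641/13122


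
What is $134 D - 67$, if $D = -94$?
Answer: $-12663$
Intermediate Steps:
$134 D - 67 = 134 \left(-94\right) - 67 = -12596 - 67 = -12663$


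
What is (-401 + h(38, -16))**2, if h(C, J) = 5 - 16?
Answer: 169744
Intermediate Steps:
h(C, J) = -11
(-401 + h(38, -16))**2 = (-401 - 11)**2 = (-412)**2 = 169744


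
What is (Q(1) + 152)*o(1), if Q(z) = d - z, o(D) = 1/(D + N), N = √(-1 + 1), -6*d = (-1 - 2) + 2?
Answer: 907/6 ≈ 151.17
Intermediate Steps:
d = ⅙ (d = -((-1 - 2) + 2)/6 = -(-3 + 2)/6 = -⅙*(-1) = ⅙ ≈ 0.16667)
N = 0 (N = √0 = 0)
o(D) = 1/D (o(D) = 1/(D + 0) = 1/D)
Q(z) = ⅙ - z
(Q(1) + 152)*o(1) = ((⅙ - 1*1) + 152)/1 = ((⅙ - 1) + 152)*1 = (-⅚ + 152)*1 = (907/6)*1 = 907/6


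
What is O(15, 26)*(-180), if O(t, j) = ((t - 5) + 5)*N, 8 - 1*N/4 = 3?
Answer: -54000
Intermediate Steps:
N = 20 (N = 32 - 4*3 = 32 - 12 = 20)
O(t, j) = 20*t (O(t, j) = ((t - 5) + 5)*20 = ((-5 + t) + 5)*20 = t*20 = 20*t)
O(15, 26)*(-180) = (20*15)*(-180) = 300*(-180) = -54000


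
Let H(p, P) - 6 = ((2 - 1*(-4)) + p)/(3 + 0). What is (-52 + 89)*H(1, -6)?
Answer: 925/3 ≈ 308.33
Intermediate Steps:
H(p, P) = 8 + p/3 (H(p, P) = 6 + ((2 - 1*(-4)) + p)/(3 + 0) = 6 + ((2 + 4) + p)/3 = 6 + (6 + p)*(⅓) = 6 + (2 + p/3) = 8 + p/3)
(-52 + 89)*H(1, -6) = (-52 + 89)*(8 + (⅓)*1) = 37*(8 + ⅓) = 37*(25/3) = 925/3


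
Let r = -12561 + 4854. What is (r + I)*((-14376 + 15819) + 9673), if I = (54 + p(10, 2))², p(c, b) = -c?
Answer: -64150436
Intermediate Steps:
r = -7707
I = 1936 (I = (54 - 1*10)² = (54 - 10)² = 44² = 1936)
(r + I)*((-14376 + 15819) + 9673) = (-7707 + 1936)*((-14376 + 15819) + 9673) = -5771*(1443 + 9673) = -5771*11116 = -64150436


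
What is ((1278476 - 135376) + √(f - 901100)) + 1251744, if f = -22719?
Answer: 2394844 + I*√923819 ≈ 2.3948e+6 + 961.16*I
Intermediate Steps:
((1278476 - 135376) + √(f - 901100)) + 1251744 = ((1278476 - 135376) + √(-22719 - 901100)) + 1251744 = (1143100 + √(-923819)) + 1251744 = (1143100 + I*√923819) + 1251744 = 2394844 + I*√923819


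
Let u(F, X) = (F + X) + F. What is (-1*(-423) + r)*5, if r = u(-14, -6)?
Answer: 1945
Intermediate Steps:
u(F, X) = X + 2*F
r = -34 (r = -6 + 2*(-14) = -6 - 28 = -34)
(-1*(-423) + r)*5 = (-1*(-423) - 34)*5 = (423 - 34)*5 = 389*5 = 1945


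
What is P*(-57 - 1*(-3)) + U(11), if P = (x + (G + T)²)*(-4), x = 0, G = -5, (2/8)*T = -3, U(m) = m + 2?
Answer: 62437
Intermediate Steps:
U(m) = 2 + m
T = -12 (T = 4*(-3) = -12)
P = -1156 (P = (0 + (-5 - 12)²)*(-4) = (0 + (-17)²)*(-4) = (0 + 289)*(-4) = 289*(-4) = -1156)
P*(-57 - 1*(-3)) + U(11) = -1156*(-57 - 1*(-3)) + (2 + 11) = -1156*(-57 + 3) + 13 = -1156*(-54) + 13 = 62424 + 13 = 62437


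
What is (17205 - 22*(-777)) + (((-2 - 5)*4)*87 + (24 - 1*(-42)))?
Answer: 31929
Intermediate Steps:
(17205 - 22*(-777)) + (((-2 - 5)*4)*87 + (24 - 1*(-42))) = (17205 + 17094) + (-7*4*87 + (24 + 42)) = 34299 + (-28*87 + 66) = 34299 + (-2436 + 66) = 34299 - 2370 = 31929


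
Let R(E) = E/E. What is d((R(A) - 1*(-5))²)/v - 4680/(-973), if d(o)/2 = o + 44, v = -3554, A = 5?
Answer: 8238520/1729021 ≈ 4.7648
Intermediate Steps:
R(E) = 1
d(o) = 88 + 2*o (d(o) = 2*(o + 44) = 2*(44 + o) = 88 + 2*o)
d((R(A) - 1*(-5))²)/v - 4680/(-973) = (88 + 2*(1 - 1*(-5))²)/(-3554) - 4680/(-973) = (88 + 2*(1 + 5)²)*(-1/3554) - 4680*(-1/973) = (88 + 2*6²)*(-1/3554) + 4680/973 = (88 + 2*36)*(-1/3554) + 4680/973 = (88 + 72)*(-1/3554) + 4680/973 = 160*(-1/3554) + 4680/973 = -80/1777 + 4680/973 = 8238520/1729021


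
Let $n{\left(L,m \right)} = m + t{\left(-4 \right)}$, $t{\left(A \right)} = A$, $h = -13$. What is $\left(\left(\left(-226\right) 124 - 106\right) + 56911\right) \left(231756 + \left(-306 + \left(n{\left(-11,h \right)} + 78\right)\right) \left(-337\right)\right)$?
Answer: $9046472701$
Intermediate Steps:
$n{\left(L,m \right)} = -4 + m$ ($n{\left(L,m \right)} = m - 4 = -4 + m$)
$\left(\left(\left(-226\right) 124 - 106\right) + 56911\right) \left(231756 + \left(-306 + \left(n{\left(-11,h \right)} + 78\right)\right) \left(-337\right)\right) = \left(\left(\left(-226\right) 124 - 106\right) + 56911\right) \left(231756 + \left(-306 + \left(\left(-4 - 13\right) + 78\right)\right) \left(-337\right)\right) = \left(\left(-28024 - 106\right) + 56911\right) \left(231756 + \left(-306 + \left(-17 + 78\right)\right) \left(-337\right)\right) = \left(-28130 + 56911\right) \left(231756 + \left(-306 + 61\right) \left(-337\right)\right) = 28781 \left(231756 - -82565\right) = 28781 \left(231756 + 82565\right) = 28781 \cdot 314321 = 9046472701$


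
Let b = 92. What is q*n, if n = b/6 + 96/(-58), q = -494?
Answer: -587860/87 ≈ -6757.0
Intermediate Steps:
n = 1190/87 (n = 92/6 + 96/(-58) = 92*(⅙) + 96*(-1/58) = 46/3 - 48/29 = 1190/87 ≈ 13.678)
q*n = -494*1190/87 = -587860/87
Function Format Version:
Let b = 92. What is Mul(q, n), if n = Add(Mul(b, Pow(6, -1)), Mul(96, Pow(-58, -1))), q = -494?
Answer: Rational(-587860, 87) ≈ -6757.0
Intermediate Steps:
n = Rational(1190, 87) (n = Add(Mul(92, Pow(6, -1)), Mul(96, Pow(-58, -1))) = Add(Mul(92, Rational(1, 6)), Mul(96, Rational(-1, 58))) = Add(Rational(46, 3), Rational(-48, 29)) = Rational(1190, 87) ≈ 13.678)
Mul(q, n) = Mul(-494, Rational(1190, 87)) = Rational(-587860, 87)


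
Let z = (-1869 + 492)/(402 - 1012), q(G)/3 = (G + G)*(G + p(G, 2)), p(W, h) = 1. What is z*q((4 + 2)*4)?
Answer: 495720/61 ≈ 8126.6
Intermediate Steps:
q(G) = 6*G*(1 + G) (q(G) = 3*((G + G)*(G + 1)) = 3*((2*G)*(1 + G)) = 3*(2*G*(1 + G)) = 6*G*(1 + G))
z = 1377/610 (z = -1377/(-610) = -1377*(-1/610) = 1377/610 ≈ 2.2574)
z*q((4 + 2)*4) = 1377*(6*((4 + 2)*4)*(1 + (4 + 2)*4))/610 = 1377*(6*(6*4)*(1 + 6*4))/610 = 1377*(6*24*(1 + 24))/610 = 1377*(6*24*25)/610 = (1377/610)*3600 = 495720/61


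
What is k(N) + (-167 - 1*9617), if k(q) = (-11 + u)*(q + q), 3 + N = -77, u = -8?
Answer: -6744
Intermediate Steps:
N = -80 (N = -3 - 77 = -80)
k(q) = -38*q (k(q) = (-11 - 8)*(q + q) = -38*q)
k(N) + (-167 - 1*9617) = -38*(-80) + (-167 - 1*9617) = 3040 + (-167 - 9617) = 3040 - 9784 = -6744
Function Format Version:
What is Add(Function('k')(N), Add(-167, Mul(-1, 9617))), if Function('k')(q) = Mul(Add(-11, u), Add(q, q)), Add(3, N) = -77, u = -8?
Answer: -6744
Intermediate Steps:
N = -80 (N = Add(-3, -77) = -80)
Function('k')(q) = Mul(-38, q) (Function('k')(q) = Mul(Add(-11, -8), Add(q, q)) = Mul(-19, Mul(2, q)) = Mul(-38, q))
Add(Function('k')(N), Add(-167, Mul(-1, 9617))) = Add(Mul(-38, -80), Add(-167, Mul(-1, 9617))) = Add(3040, Add(-167, -9617)) = Add(3040, -9784) = -6744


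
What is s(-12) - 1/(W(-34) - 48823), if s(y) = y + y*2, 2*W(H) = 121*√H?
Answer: -171634206334/4767619555 + 121*I*√34/4767619555 ≈ -36.0 + 1.4799e-7*I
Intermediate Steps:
W(H) = 121*√H/2 (W(H) = (121*√H)/2 = 121*√H/2)
s(y) = 3*y (s(y) = y + 2*y = 3*y)
s(-12) - 1/(W(-34) - 48823) = 3*(-12) - 1/(121*√(-34)/2 - 48823) = -36 - 1/(121*(I*√34)/2 - 48823) = -36 - 1/(121*I*√34/2 - 48823) = -36 - 1/(-48823 + 121*I*√34/2)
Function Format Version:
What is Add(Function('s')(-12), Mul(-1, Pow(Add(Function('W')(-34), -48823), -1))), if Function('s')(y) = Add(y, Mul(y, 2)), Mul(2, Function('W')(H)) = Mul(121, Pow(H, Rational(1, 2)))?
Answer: Add(Rational(-171634206334, 4767619555), Mul(Rational(121, 4767619555), I, Pow(34, Rational(1, 2)))) ≈ Add(-36.000, Mul(1.4799e-7, I))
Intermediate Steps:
Function('W')(H) = Mul(Rational(121, 2), Pow(H, Rational(1, 2))) (Function('W')(H) = Mul(Rational(1, 2), Mul(121, Pow(H, Rational(1, 2)))) = Mul(Rational(121, 2), Pow(H, Rational(1, 2))))
Function('s')(y) = Mul(3, y) (Function('s')(y) = Add(y, Mul(2, y)) = Mul(3, y))
Add(Function('s')(-12), Mul(-1, Pow(Add(Function('W')(-34), -48823), -1))) = Add(Mul(3, -12), Mul(-1, Pow(Add(Mul(Rational(121, 2), Pow(-34, Rational(1, 2))), -48823), -1))) = Add(-36, Mul(-1, Pow(Add(Mul(Rational(121, 2), Mul(I, Pow(34, Rational(1, 2)))), -48823), -1))) = Add(-36, Mul(-1, Pow(Add(Mul(Rational(121, 2), I, Pow(34, Rational(1, 2))), -48823), -1))) = Add(-36, Mul(-1, Pow(Add(-48823, Mul(Rational(121, 2), I, Pow(34, Rational(1, 2)))), -1)))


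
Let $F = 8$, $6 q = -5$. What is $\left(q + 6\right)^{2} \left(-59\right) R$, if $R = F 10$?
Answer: $- \frac{1133980}{9} \approx -1.26 \cdot 10^{5}$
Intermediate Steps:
$q = - \frac{5}{6}$ ($q = \frac{1}{6} \left(-5\right) = - \frac{5}{6} \approx -0.83333$)
$R = 80$ ($R = 8 \cdot 10 = 80$)
$\left(q + 6\right)^{2} \left(-59\right) R = \left(- \frac{5}{6} + 6\right)^{2} \left(-59\right) 80 = \left(\frac{31}{6}\right)^{2} \left(-59\right) 80 = \frac{961}{36} \left(-59\right) 80 = \left(- \frac{56699}{36}\right) 80 = - \frac{1133980}{9}$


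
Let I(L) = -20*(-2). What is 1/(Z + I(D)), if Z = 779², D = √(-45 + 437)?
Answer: 1/606881 ≈ 1.6478e-6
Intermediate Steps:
D = 14*√2 (D = √392 = 14*√2 ≈ 19.799)
I(L) = 40
Z = 606841
1/(Z + I(D)) = 1/(606841 + 40) = 1/606881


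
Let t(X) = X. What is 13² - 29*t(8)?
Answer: -63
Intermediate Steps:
13² - 29*t(8) = 13² - 29*8 = 169 - 232 = -63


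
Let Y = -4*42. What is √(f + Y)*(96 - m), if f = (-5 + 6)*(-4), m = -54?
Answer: 300*I*√43 ≈ 1967.2*I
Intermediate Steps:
Y = -168
f = -4 (f = 1*(-4) = -4)
√(f + Y)*(96 - m) = √(-4 - 168)*(96 - 1*(-54)) = √(-172)*(96 + 54) = (2*I*√43)*150 = 300*I*√43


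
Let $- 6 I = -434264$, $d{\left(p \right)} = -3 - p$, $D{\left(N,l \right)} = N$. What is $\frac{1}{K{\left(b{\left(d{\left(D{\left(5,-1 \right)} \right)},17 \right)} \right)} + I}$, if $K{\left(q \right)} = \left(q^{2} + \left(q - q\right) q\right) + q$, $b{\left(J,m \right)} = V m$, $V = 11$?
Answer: $\frac{3}{322600} \approx 9.2994 \cdot 10^{-6}$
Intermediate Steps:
$b{\left(J,m \right)} = 11 m$
$K{\left(q \right)} = q + q^{2}$ ($K{\left(q \right)} = \left(q^{2} + 0 q\right) + q = \left(q^{2} + 0\right) + q = q^{2} + q = q + q^{2}$)
$I = \frac{217132}{3}$ ($I = \left(- \frac{1}{6}\right) \left(-434264\right) = \frac{217132}{3} \approx 72377.0$)
$\frac{1}{K{\left(b{\left(d{\left(D{\left(5,-1 \right)} \right)},17 \right)} \right)} + I} = \frac{1}{11 \cdot 17 \left(1 + 11 \cdot 17\right) + \frac{217132}{3}} = \frac{1}{187 \left(1 + 187\right) + \frac{217132}{3}} = \frac{1}{187 \cdot 188 + \frac{217132}{3}} = \frac{1}{35156 + \frac{217132}{3}} = \frac{1}{\frac{322600}{3}} = \frac{3}{322600}$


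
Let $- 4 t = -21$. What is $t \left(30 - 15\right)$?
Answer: $\frac{315}{4} \approx 78.75$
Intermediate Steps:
$t = \frac{21}{4}$ ($t = \left(- \frac{1}{4}\right) \left(-21\right) = \frac{21}{4} \approx 5.25$)
$t \left(30 - 15\right) = \frac{21 \left(30 - 15\right)}{4} = \frac{21}{4} \cdot 15 = \frac{315}{4}$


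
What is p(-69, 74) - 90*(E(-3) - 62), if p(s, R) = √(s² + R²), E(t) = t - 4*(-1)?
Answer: 5490 + √10237 ≈ 5591.2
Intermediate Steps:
E(t) = 4 + t (E(t) = t - 1*(-4) = t + 4 = 4 + t)
p(s, R) = √(R² + s²)
p(-69, 74) - 90*(E(-3) - 62) = √(74² + (-69)²) - 90*((4 - 3) - 62) = √(5476 + 4761) - 90*(1 - 62) = √10237 - 90*(-61) = √10237 - 1*(-5490) = √10237 + 5490 = 5490 + √10237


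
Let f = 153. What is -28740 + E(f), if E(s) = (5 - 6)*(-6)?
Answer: -28734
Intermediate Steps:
E(s) = 6 (E(s) = -1*(-6) = 6)
-28740 + E(f) = -28740 + 6 = -28734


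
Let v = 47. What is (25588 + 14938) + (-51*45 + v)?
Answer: 38278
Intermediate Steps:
(25588 + 14938) + (-51*45 + v) = (25588 + 14938) + (-51*45 + 47) = 40526 + (-2295 + 47) = 40526 - 2248 = 38278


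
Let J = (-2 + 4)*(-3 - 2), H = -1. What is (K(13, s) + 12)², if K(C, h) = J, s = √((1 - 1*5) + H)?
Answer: 4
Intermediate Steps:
s = I*√5 (s = √((1 - 1*5) - 1) = √((1 - 5) - 1) = √(-4 - 1) = √(-5) = I*√5 ≈ 2.2361*I)
J = -10 (J = 2*(-5) = -10)
K(C, h) = -10
(K(13, s) + 12)² = (-10 + 12)² = 2² = 4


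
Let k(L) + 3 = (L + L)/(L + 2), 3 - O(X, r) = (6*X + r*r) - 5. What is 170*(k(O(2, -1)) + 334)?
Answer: 170510/3 ≈ 56837.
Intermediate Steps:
O(X, r) = 8 - r² - 6*X (O(X, r) = 3 - ((6*X + r*r) - 5) = 3 - ((6*X + r²) - 5) = 3 - ((r² + 6*X) - 5) = 3 - (-5 + r² + 6*X) = 3 + (5 - r² - 6*X) = 8 - r² - 6*X)
k(L) = -3 + 2*L/(2 + L) (k(L) = -3 + (L + L)/(L + 2) = -3 + (2*L)/(2 + L) = -3 + 2*L/(2 + L))
170*(k(O(2, -1)) + 334) = 170*((-6 - (8 - 1*(-1)² - 6*2))/(2 + (8 - 1*(-1)² - 6*2)) + 334) = 170*((-6 - (8 - 1*1 - 12))/(2 + (8 - 1*1 - 12)) + 334) = 170*((-6 - (8 - 1 - 12))/(2 + (8 - 1 - 12)) + 334) = 170*((-6 - 1*(-5))/(2 - 5) + 334) = 170*((-6 + 5)/(-3) + 334) = 170*(-⅓*(-1) + 334) = 170*(⅓ + 334) = 170*(1003/3) = 170510/3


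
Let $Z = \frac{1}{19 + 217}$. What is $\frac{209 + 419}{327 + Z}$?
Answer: $\frac{148208}{77173} \approx 1.9205$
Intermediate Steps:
$Z = \frac{1}{236} \approx 0.0042373$
$\frac{209 + 419}{327 + Z} = \frac{209 + 419}{327 + \frac{1}{236}} = \frac{628}{\frac{77173}{236}} = 628 \cdot \frac{236}{77173} = \frac{148208}{77173}$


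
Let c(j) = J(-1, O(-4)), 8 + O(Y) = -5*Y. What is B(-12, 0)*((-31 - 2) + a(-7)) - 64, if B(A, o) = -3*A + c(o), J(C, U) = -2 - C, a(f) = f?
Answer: -1464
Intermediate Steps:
O(Y) = -8 - 5*Y
c(j) = -1 (c(j) = -2 - 1*(-1) = -2 + 1 = -1)
B(A, o) = -1 - 3*A (B(A, o) = -3*A - 1 = -1 - 3*A)
B(-12, 0)*((-31 - 2) + a(-7)) - 64 = (-1 - 3*(-12))*((-31 - 2) - 7) - 64 = (-1 + 36)*(-33 - 7) - 64 = 35*(-40) - 64 = -1400 - 64 = -1464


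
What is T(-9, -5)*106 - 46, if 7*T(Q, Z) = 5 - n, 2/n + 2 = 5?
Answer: 412/21 ≈ 19.619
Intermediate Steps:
n = ⅔ (n = 2/(-2 + 5) = 2/3 = 2*(⅓) = ⅔ ≈ 0.66667)
T(Q, Z) = 13/21 (T(Q, Z) = (5 - 1*⅔)/7 = (5 - ⅔)/7 = (⅐)*(13/3) = 13/21)
T(-9, -5)*106 - 46 = (13/21)*106 - 46 = 1378/21 - 46 = 412/21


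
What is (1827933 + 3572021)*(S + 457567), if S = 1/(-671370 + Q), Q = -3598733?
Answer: 10550744507281907600/4270103 ≈ 2.4708e+12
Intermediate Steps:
S = -1/4270103 (S = 1/(-671370 - 3598733) = 1/(-4270103) = -1/4270103 ≈ -2.3419e-7)
(1827933 + 3572021)*(S + 457567) = (1827933 + 3572021)*(-1/4270103 + 457567) = 5399954*(1953858219400/4270103) = 10550744507281907600/4270103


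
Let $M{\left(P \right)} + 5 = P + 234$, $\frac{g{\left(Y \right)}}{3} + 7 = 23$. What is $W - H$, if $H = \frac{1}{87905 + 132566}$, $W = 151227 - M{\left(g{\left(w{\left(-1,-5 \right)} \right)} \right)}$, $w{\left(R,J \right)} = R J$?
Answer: $\frac{33280097449}{220471} \approx 1.5095 \cdot 10^{5}$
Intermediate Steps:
$w{\left(R,J \right)} = J R$
$g{\left(Y \right)} = 48$ ($g{\left(Y \right)} = -21 + 3 \cdot 23 = -21 + 69 = 48$)
$M{\left(P \right)} = 229 + P$ ($M{\left(P \right)} = -5 + \left(P + 234\right) = -5 + \left(234 + P\right) = 229 + P$)
$W = 150950$ ($W = 151227 - \left(229 + 48\right) = 151227 - 277 = 150950$)
$H = \frac{1}{220471} \approx 4.5357 \cdot 10^{-6}$
$W - H = 150950 - \frac{1}{220471} = \frac{33280097449}{220471}$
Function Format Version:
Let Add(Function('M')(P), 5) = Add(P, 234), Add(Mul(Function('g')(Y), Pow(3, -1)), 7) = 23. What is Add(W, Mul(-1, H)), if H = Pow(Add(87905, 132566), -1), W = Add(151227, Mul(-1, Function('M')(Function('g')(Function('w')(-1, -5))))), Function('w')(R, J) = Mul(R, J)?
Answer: Rational(33280097449, 220471) ≈ 1.5095e+5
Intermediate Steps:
Function('w')(R, J) = Mul(J, R)
Function('g')(Y) = 48 (Function('g')(Y) = Add(-21, Mul(3, 23)) = Add(-21, 69) = 48)
Function('M')(P) = Add(229, P) (Function('M')(P) = Add(-5, Add(P, 234)) = Add(-5, Add(234, P)) = Add(229, P))
W = 150950 (W = Add(151227, Mul(-1, Add(229, 48))) = Add(151227, Mul(-1, 277)) = Add(151227, -277) = 150950)
H = Rational(1, 220471) (H = Pow(220471, -1) = Rational(1, 220471) ≈ 4.5357e-6)
Add(W, Mul(-1, H)) = Add(150950, Mul(-1, Rational(1, 220471))) = Add(150950, Rational(-1, 220471)) = Rational(33280097449, 220471)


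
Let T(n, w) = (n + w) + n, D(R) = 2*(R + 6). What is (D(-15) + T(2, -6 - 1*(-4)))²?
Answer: 256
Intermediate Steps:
D(R) = 12 + 2*R (D(R) = 2*(6 + R) = 12 + 2*R)
T(n, w) = w + 2*n
(D(-15) + T(2, -6 - 1*(-4)))² = ((12 + 2*(-15)) + ((-6 - 1*(-4)) + 2*2))² = ((12 - 30) + ((-6 + 4) + 4))² = (-18 + (-2 + 4))² = (-18 + 2)² = (-16)² = 256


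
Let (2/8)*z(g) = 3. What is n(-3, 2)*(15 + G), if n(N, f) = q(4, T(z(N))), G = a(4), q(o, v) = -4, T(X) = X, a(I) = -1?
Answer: -56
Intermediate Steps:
z(g) = 12 (z(g) = 4*3 = 12)
G = -1
n(N, f) = -4
n(-3, 2)*(15 + G) = -4*(15 - 1) = -4*14 = -56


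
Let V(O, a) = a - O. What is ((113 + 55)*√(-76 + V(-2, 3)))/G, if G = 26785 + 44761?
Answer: 84*I*√71/35773 ≈ 0.019786*I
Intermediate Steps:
G = 71546
((113 + 55)*√(-76 + V(-2, 3)))/G = ((113 + 55)*√(-76 + (3 - 1*(-2))))/71546 = (168*√(-76 + (3 + 2)))*(1/71546) = (168*√(-76 + 5))*(1/71546) = (168*√(-71))*(1/71546) = (168*(I*√71))*(1/71546) = (168*I*√71)*(1/71546) = 84*I*√71/35773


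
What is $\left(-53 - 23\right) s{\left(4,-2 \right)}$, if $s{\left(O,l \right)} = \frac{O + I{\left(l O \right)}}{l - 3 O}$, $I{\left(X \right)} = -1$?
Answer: $\frac{114}{7} \approx 16.286$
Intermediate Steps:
$s{\left(O,l \right)} = \frac{-1 + O}{l - 3 O}$ ($s{\left(O,l \right)} = \frac{O - 1}{l - 3 O} = \frac{-1 + O}{l - 3 O}$)
$\left(-53 - 23\right) s{\left(4,-2 \right)} = \left(-53 - 23\right) \frac{1 - 4}{\left(-1\right) \left(-2\right) + 3 \cdot 4} = - 76 \frac{1 - 4}{2 + 12} = - 76 \cdot \frac{1}{14} \left(-3\right) = \left(-76\right) \left(- \frac{3}{14}\right) = \frac{114}{7}$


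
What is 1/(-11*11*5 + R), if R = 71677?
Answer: 1/71072 ≈ 1.4070e-5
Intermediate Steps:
1/(-11*11*5 + R) = 1/(-11*11*5 + 71677) = 1/(-121*5 + 71677) = 1/(-605 + 71677) = 1/71072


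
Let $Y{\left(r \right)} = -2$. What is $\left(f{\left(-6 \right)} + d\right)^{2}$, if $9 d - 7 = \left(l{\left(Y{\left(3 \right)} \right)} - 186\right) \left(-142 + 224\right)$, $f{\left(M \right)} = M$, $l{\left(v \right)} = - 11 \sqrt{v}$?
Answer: $\frac{232432193}{81} + \frac{27599396 i \sqrt{2}}{81} \approx 2.8695 \cdot 10^{6} + 4.8187 \cdot 10^{5} i$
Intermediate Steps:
$d = - \frac{15245}{9} - \frac{902 i \sqrt{2}}{9}$ ($d = \frac{7}{9} + \frac{\left(- 11 \sqrt{-2} - 186\right) \left(-142 + 224\right)}{9} = \frac{7}{9} + \frac{\left(- 11 i \sqrt{2} - 186\right) 82}{9} = \frac{7}{9} + \frac{\left(-186 - 11 i \sqrt{2}\right) 82}{9} = \frac{7}{9} + \frac{-15252 - 902 i \sqrt{2}}{9} = \frac{7}{9} - \left(\frac{5084}{3} + \frac{902 i \sqrt{2}}{9}\right) = - \frac{15245}{9} - \frac{902 i \sqrt{2}}{9} \approx -1693.9 - 141.74 i$)
$\left(f{\left(-6 \right)} + d\right)^{2} = \left(-6 - \left(\frac{15245}{9} + \frac{902 i \sqrt{2}}{9}\right)\right)^{2} = \left(- \frac{15299}{9} - \frac{902 i \sqrt{2}}{9}\right)^{2}$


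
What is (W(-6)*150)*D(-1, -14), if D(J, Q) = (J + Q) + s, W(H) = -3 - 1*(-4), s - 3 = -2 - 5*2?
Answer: -3600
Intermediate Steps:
s = -9 (s = 3 + (-2 - 5*2) = 3 + (-2 - 10) = 3 - 12 = -9)
W(H) = 1 (W(H) = -3 + 4 = 1)
D(J, Q) = -9 + J + Q (D(J, Q) = (J + Q) - 9 = -9 + J + Q)
(W(-6)*150)*D(-1, -14) = (1*150)*(-9 - 1 - 14) = 150*(-24) = -3600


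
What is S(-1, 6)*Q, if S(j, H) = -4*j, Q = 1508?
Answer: 6032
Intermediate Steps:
S(-1, 6)*Q = -4*(-1)*1508 = 4*1508 = 6032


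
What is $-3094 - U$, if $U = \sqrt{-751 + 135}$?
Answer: $-3094 - 2 i \sqrt{154} \approx -3094.0 - 24.819 i$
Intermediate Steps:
$U = 2 i \sqrt{154}$ ($U = \sqrt{-616} = 2 i \sqrt{154} \approx 24.819 i$)
$-3094 - U = -3094 - 2 i \sqrt{154}$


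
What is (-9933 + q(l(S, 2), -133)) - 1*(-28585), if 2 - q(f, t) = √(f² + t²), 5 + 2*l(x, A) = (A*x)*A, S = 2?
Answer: 18654 - √70765/2 ≈ 18521.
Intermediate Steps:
l(x, A) = -5/2 + x*A²/2 (l(x, A) = -5/2 + ((A*x)*A)/2 = -5/2 + (x*A²)/2 = -5/2 + x*A²/2)
q(f, t) = 2 - √(f² + t²)
(-9933 + q(l(S, 2), -133)) - 1*(-28585) = (-9933 + (2 - √((-5/2 + (½)*2*2²)² + (-133)²))) - 1*(-28585) = (-9933 + (2 - √((-5/2 + (½)*2*4)² + 17689))) + 28585 = (-9933 + (2 - √((-5/2 + 4)² + 17689))) + 28585 = (-9933 + (2 - √((3/2)² + 17689))) + 28585 = (-9933 + (2 - √(9/4 + 17689))) + 28585 = (-9933 + (2 - √(70765/4))) + 28585 = (-9933 + (2 - √70765/2)) + 28585 = (-9931 - √70765/2) + 28585 = 18654 - √70765/2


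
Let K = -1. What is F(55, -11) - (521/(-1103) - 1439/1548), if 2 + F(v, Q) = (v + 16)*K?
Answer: -122249687/1707444 ≈ -71.598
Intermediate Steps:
F(v, Q) = -18 - v (F(v, Q) = -2 + (v + 16)*(-1) = -2 + (16 + v)*(-1) = -2 + (-16 - v) = -18 - v)
F(55, -11) - (521/(-1103) - 1439/1548) = (-18 - 1*55) - (521/(-1103) - 1439/1548) = (-18 - 55) - (521*(-1/1103) - 1439*1/1548) = -73 - (-521/1103 - 1439/1548) = -73 - 1*(-2393725/1707444) = -73 + 2393725/1707444 = -122249687/1707444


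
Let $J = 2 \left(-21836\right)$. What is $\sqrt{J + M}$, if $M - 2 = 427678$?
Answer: $2 \sqrt{96002} \approx 619.68$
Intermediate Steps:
$M = 427680$ ($M = 2 + 427678 = 427680$)
$J = -43672$
$\sqrt{J + M} = \sqrt{-43672 + 427680} = \sqrt{384008} = 2 \sqrt{96002}$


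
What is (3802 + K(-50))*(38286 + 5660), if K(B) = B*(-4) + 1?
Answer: 175915838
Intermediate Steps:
K(B) = 1 - 4*B (K(B) = -4*B + 1 = 1 - 4*B)
(3802 + K(-50))*(38286 + 5660) = (3802 + (1 - 4*(-50)))*(38286 + 5660) = (3802 + (1 + 200))*43946 = (3802 + 201)*43946 = 4003*43946 = 175915838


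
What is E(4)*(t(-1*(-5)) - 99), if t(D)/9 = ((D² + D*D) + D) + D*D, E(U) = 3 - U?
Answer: -621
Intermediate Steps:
t(D) = 9*D + 27*D² (t(D) = 9*(((D² + D*D) + D) + D*D) = 9*(((D² + D²) + D) + D²) = 9*((2*D² + D) + D²) = 9*((D + 2*D²) + D²) = 9*(D + 3*D²) = 9*D + 27*D²)
E(4)*(t(-1*(-5)) - 99) = (3 - 1*4)*(9*(-1*(-5))*(1 + 3*(-1*(-5))) - 99) = (3 - 4)*(9*5*(1 + 3*5) - 99) = -(9*5*(1 + 15) - 99) = -(9*5*16 - 99) = -(720 - 99) = -1*621 = -621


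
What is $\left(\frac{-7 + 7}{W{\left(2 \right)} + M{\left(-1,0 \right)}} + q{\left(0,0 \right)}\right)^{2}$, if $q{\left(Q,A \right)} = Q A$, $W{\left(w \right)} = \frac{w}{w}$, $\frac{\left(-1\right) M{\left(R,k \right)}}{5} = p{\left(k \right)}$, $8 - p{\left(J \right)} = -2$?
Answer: $0$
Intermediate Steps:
$p{\left(J \right)} = 10$ ($p{\left(J \right)} = 8 - -2 = 8 + 2 = 10$)
$M{\left(R,k \right)} = -50$ ($M{\left(R,k \right)} = \left(-5\right) 10 = -50$)
$W{\left(w \right)} = 1$
$q{\left(Q,A \right)} = A Q$
$\left(\frac{-7 + 7}{W{\left(2 \right)} + M{\left(-1,0 \right)}} + q{\left(0,0 \right)}\right)^{2} = \left(\frac{-7 + 7}{1 - 50} + 0 \cdot 0\right)^{2} = \left(\frac{0}{-49} + 0\right)^{2} = \left(0 \left(- \frac{1}{49}\right) + 0\right)^{2} = \left(0 + 0\right)^{2} = 0^{2} = 0$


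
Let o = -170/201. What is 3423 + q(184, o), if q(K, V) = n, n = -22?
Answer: 3401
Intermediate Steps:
o = -170/201 (o = -170*1/201 = -170/201 ≈ -0.84577)
q(K, V) = -22
3423 + q(184, o) = 3423 - 22 = 3401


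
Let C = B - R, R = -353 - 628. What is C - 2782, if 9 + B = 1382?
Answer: -428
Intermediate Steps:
B = 1373 (B = -9 + 1382 = 1373)
R = -981
C = 2354 (C = 1373 - 1*(-981) = 1373 + 981 = 2354)
C - 2782 = 2354 - 2782 = -428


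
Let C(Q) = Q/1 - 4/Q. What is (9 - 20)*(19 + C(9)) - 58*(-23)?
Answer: 9278/9 ≈ 1030.9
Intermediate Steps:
C(Q) = Q - 4/Q (C(Q) = Q*1 - 4/Q = Q - 4/Q)
(9 - 20)*(19 + C(9)) - 58*(-23) = (9 - 20)*(19 + (9 - 4/9)) - 58*(-23) = -11*(19 + (9 - 4*⅑)) + 1334 = -11*(19 + (9 - 4/9)) + 1334 = -11*(19 + 77/9) + 1334 = -11*248/9 + 1334 = -2728/9 + 1334 = 9278/9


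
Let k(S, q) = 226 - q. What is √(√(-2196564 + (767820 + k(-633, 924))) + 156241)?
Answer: √(156241 + I*√1429442) ≈ 395.28 + 1.512*I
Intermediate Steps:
√(√(-2196564 + (767820 + k(-633, 924))) + 156241) = √(√(-2196564 + (767820 + (226 - 1*924))) + 156241) = √(√(-2196564 + (767820 + (226 - 924))) + 156241) = √(√(-2196564 + (767820 - 698)) + 156241) = √(√(-2196564 + 767122) + 156241) = √(√(-1429442) + 156241) = √(I*√1429442 + 156241) = √(156241 + I*√1429442)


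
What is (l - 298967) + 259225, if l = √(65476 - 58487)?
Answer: -39742 + √6989 ≈ -39658.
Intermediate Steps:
l = √6989 ≈ 83.600
(l - 298967) + 259225 = (√6989 - 298967) + 259225 = (-298967 + √6989) + 259225 = -39742 + √6989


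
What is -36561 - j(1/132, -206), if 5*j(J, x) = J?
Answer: -24130261/660 ≈ -36561.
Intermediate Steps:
j(J, x) = J/5
-36561 - j(1/132, -206) = -36561 - 1/(5*132) = -36561 - 1*1/660 = -36561 - 1/660 = -24130261/660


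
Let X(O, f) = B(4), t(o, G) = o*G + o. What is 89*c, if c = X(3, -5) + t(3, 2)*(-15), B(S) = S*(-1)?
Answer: -12371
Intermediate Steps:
t(o, G) = o + G*o (t(o, G) = G*o + o = o + G*o)
B(S) = -S
X(O, f) = -4 (X(O, f) = -1*4 = -4)
c = -139 (c = -4 + (3*(1 + 2))*(-15) = -4 + (3*3)*(-15) = -4 + 9*(-15) = -4 - 135 = -139)
89*c = 89*(-139) = -12371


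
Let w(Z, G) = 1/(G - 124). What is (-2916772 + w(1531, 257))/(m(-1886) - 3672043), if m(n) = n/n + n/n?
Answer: 387930675/488381453 ≈ 0.79432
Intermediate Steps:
w(Z, G) = 1/(-124 + G)
m(n) = 2 (m(n) = 1 + 1 = 2)
(-2916772 + w(1531, 257))/(m(-1886) - 3672043) = (-2916772 + 1/(-124 + 257))/(2 - 3672043) = (-2916772 + 1/133)/(-3672041) = (-2916772 + 1/133)*(-1/3672041) = -387930675/133*(-1/3672041) = 387930675/488381453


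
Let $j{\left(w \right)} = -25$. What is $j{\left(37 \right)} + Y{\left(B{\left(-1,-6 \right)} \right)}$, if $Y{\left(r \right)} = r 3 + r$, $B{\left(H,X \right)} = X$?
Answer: $-49$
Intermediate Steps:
$Y{\left(r \right)} = 4 r$ ($Y{\left(r \right)} = 3 r + r = 4 r$)
$j{\left(37 \right)} + Y{\left(B{\left(-1,-6 \right)} \right)} = -25 + 4 \left(-6\right) = -25 - 24 = -49$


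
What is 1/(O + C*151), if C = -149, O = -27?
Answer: -1/22526 ≈ -4.4393e-5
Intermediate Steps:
1/(O + C*151) = 1/(-27 - 149*151) = 1/(-27 - 22499) = 1/(-22526) = -1/22526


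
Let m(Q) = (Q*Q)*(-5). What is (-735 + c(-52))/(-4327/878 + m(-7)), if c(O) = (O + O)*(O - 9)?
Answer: -4924702/219437 ≈ -22.442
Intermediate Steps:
m(Q) = -5*Q² (m(Q) = Q²*(-5) = -5*Q²)
c(O) = 2*O*(-9 + O) (c(O) = (2*O)*(-9 + O) = 2*O*(-9 + O))
(-735 + c(-52))/(-4327/878 + m(-7)) = (-735 + 2*(-52)*(-9 - 52))/(-4327/878 - 5*(-7)²) = (-735 + 2*(-52)*(-61))/(-4327*1/878 - 5*49) = (-735 + 6344)/(-4327/878 - 245) = 5609/(-219437/878) = 5609*(-878/219437) = -4924702/219437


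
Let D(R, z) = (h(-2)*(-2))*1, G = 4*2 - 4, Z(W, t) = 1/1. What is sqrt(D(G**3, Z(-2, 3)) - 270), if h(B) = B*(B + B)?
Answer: I*sqrt(286) ≈ 16.912*I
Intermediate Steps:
Z(W, t) = 1
h(B) = 2*B**2 (h(B) = B*(2*B) = 2*B**2)
G = 4 (G = 8 - 4 = 4)
D(R, z) = -16 (D(R, z) = ((2*(-2)**2)*(-2))*1 = ((2*4)*(-2))*1 = (8*(-2))*1 = -16*1 = -16)
sqrt(D(G**3, Z(-2, 3)) - 270) = sqrt(-16 - 270) = sqrt(-286) = I*sqrt(286)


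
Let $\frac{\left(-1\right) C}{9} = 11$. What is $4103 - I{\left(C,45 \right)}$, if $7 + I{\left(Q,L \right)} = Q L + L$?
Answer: $8520$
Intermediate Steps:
$C = -99$ ($C = \left(-9\right) 11 = -99$)
$I{\left(Q,L \right)} = -7 + L + L Q$ ($I{\left(Q,L \right)} = -7 + \left(Q L + L\right) = -7 + \left(L Q + L\right) = -7 + \left(L + L Q\right) = -7 + L + L Q$)
$4103 - I{\left(C,45 \right)} = 4103 - \left(-7 + 45 + 45 \left(-99\right)\right) = 4103 - \left(-7 + 45 - 4455\right) = 4103 - -4417 = 4103 + 4417 = 8520$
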